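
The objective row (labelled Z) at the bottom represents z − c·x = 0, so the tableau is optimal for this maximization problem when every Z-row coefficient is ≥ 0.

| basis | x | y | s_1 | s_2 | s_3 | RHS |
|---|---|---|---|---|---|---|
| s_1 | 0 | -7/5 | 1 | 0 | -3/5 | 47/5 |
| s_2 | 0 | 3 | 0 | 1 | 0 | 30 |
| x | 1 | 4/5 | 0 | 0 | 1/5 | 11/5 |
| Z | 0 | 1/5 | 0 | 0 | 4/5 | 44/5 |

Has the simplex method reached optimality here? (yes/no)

Every Z-row coefficient is ≥ 0, so the tableau is optimal.

yes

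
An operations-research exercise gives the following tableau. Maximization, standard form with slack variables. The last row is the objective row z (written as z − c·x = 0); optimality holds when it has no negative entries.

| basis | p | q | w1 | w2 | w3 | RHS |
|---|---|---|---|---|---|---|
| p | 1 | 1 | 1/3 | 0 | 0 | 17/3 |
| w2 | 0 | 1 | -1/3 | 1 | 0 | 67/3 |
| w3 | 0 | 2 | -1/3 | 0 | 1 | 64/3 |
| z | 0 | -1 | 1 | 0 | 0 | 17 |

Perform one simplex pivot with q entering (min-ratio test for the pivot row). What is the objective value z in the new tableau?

Ratio test on column q — row 1: (17/3)/1 = 17/3; row 2: (67/3)/1 = 67/3; row 3: (64/3)/2 = 32/3. Minimum is 17/3 at row 1 (p leaves); pivot element 1.
Pivot on row 1; the z-row RHS becomes 17 − (-1)·(17/3) = 68/3.

68/3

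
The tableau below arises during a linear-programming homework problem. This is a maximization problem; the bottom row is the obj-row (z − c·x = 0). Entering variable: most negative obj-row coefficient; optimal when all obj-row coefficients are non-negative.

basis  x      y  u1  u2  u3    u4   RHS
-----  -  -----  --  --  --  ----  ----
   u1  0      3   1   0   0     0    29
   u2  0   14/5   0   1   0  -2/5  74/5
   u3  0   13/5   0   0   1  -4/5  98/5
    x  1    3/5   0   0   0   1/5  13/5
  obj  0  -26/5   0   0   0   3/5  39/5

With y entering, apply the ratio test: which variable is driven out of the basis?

x

Column y entries and ratios — u1: 29/3 = 29/3; u2: (74/5)/(14/5) = 37/7; u3: (98/5)/(13/5) = 98/13; x: (13/5)/(3/5) = 13/3.
Smallest ratio is 13/3 in the row of x, so x leaves.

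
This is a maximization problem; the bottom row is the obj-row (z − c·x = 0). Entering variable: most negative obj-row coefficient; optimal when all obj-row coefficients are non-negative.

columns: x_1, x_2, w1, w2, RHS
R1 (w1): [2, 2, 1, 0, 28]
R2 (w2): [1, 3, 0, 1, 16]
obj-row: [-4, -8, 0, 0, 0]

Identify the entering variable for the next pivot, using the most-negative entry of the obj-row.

x_2

Negative obj-row entries: x_1: -4, x_2: -8.
The most negative is -8 in column x_2, so x_2 enters.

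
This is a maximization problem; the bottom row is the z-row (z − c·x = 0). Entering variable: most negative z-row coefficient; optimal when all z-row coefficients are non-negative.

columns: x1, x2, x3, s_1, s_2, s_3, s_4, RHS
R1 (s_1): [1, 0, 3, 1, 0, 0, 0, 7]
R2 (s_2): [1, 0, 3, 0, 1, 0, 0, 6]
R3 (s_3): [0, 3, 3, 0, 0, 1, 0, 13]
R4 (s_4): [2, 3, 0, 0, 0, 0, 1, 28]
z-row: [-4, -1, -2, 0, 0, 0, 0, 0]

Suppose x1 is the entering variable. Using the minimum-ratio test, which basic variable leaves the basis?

s_2

Column x1 entries and ratios — s_1: 7/1 = 7; s_2: 6/1 = 6; s_3: 0 ≤ 0, skip; s_4: 28/2 = 14.
Smallest ratio is 6 in the row of s_2, so s_2 leaves.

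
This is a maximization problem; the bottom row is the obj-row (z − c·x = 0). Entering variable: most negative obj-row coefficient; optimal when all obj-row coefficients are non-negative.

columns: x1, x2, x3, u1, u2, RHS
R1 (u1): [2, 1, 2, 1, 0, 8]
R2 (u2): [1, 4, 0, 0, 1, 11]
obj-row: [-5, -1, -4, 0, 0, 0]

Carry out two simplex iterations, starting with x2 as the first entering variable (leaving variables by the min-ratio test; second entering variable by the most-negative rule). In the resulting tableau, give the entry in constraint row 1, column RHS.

Ratio test on column x2 — row 1: 8/1 = 8; row 2: 11/4 = 11/4. Minimum is 11/4 at row 2 (u2 leaves); pivot element 4.
Divide row 2 by 4; eliminate column x2 from the other rows.
Second iteration: most negative obj-row entry is -19/4 in column x1, so x1 enters.
Ratio test on column x1 — row 1: (21/4)/(7/4) = 3; row 2: (11/4)/(1/4) = 11. Minimum is 3 at row 1 (u1 leaves); pivot element 7/4.
Divide row 1 by 7/4; eliminate column x1 from the other rows.
After both pivots, the entry at constraint row 1, column RHS is 3.

3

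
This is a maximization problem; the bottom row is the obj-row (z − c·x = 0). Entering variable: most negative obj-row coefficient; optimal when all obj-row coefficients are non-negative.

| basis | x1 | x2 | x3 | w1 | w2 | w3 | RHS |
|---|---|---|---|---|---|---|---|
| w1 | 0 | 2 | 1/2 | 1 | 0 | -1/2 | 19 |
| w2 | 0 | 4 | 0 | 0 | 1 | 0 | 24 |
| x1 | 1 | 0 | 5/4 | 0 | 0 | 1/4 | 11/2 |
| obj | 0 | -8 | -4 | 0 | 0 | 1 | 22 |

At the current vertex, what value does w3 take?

0

w3 is not in the basis, so in the current basic feasible solution w3 = 0.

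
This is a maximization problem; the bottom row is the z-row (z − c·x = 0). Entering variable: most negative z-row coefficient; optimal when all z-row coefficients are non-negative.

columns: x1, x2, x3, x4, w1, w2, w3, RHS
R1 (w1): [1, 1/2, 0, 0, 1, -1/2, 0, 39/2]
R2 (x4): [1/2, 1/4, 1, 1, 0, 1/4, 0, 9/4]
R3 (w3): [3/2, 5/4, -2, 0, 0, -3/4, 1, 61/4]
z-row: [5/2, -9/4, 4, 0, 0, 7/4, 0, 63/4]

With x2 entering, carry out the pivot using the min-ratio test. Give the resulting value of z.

36

Ratio test on column x2 — row 1: (39/2)/(1/2) = 39; row 2: (9/4)/(1/4) = 9; row 3: (61/4)/(5/4) = 61/5. Minimum is 9 at row 2 (x4 leaves); pivot element 1/4.
Pivot on row 2; the z-row RHS becomes 63/4 − (-9/4)·9 = 36.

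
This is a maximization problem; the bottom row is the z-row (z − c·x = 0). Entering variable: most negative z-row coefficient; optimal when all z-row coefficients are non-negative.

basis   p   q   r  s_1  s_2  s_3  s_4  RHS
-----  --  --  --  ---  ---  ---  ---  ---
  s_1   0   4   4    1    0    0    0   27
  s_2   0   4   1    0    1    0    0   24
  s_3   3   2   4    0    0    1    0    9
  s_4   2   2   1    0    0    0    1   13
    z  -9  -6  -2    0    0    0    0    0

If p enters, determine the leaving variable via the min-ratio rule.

s_3

Column p entries and ratios — s_1: 0 ≤ 0, skip; s_2: 0 ≤ 0, skip; s_3: 9/3 = 3; s_4: 13/2 = 13/2.
Smallest ratio is 3 in the row of s_3, so s_3 leaves.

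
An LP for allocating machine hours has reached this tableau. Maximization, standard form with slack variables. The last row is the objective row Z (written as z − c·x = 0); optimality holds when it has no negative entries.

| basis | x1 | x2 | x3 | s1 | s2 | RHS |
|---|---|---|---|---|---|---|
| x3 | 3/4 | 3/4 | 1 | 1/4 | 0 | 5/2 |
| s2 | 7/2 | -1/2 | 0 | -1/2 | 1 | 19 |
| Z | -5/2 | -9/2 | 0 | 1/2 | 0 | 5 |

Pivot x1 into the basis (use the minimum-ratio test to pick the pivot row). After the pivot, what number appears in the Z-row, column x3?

Ratio test on column x1 — row 1: (5/2)/(3/4) = 10/3; row 2: 19/(7/2) = 38/7. Minimum is 10/3 at row 1 (x3 leaves); pivot element 3/4.
Divide row 1 by 3/4; eliminate column x1 from the other rows.
Z-row update in column x3: 0 − (-5/2)·(4/3) = 10/3.

10/3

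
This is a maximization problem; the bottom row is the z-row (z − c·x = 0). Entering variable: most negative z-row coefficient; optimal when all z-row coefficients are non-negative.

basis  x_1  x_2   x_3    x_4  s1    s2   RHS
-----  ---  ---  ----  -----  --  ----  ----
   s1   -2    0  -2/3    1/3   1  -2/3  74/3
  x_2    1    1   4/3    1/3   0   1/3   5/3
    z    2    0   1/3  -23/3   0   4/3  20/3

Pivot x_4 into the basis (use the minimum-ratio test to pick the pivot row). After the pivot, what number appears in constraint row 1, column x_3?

Ratio test on column x_4 — row 1: (74/3)/(1/3) = 74; row 2: (5/3)/(1/3) = 5. Minimum is 5 at row 2 (x_2 leaves); pivot element 1/3.
Divide row 2 by 1/3; eliminate column x_4 from the other rows.
Row 1 update in column x_3: -2/3 − (1/3)·4 = -2.

-2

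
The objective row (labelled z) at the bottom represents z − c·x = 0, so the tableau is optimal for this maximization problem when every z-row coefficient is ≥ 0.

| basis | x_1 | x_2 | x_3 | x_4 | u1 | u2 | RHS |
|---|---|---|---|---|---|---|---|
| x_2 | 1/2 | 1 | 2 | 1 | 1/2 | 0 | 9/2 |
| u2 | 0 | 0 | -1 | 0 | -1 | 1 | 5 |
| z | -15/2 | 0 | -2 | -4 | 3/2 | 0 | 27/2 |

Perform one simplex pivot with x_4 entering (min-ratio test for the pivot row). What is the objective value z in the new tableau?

63/2

Ratio test on column x_4 — row 1: (9/2)/1 = 9/2; row 2: entry 0 ≤ 0. Minimum is 9/2 at row 1 (x_2 leaves); pivot element 1.
Pivot on row 1; the z-row RHS becomes 27/2 − (-4)·(9/2) = 63/2.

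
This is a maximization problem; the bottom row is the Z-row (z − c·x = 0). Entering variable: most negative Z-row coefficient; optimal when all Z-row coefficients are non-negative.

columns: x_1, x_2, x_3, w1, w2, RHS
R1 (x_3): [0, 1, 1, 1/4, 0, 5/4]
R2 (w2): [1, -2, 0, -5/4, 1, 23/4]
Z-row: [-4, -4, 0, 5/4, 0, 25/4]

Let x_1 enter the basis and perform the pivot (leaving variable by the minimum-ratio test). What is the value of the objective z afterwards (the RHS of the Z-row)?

Ratio test on column x_1 — row 1: entry 0 ≤ 0; row 2: (23/4)/1 = 23/4. Minimum is 23/4 at row 2 (w2 leaves); pivot element 1.
Pivot on row 2; the Z-row RHS becomes 25/4 − (-4)·(23/4) = 117/4.

117/4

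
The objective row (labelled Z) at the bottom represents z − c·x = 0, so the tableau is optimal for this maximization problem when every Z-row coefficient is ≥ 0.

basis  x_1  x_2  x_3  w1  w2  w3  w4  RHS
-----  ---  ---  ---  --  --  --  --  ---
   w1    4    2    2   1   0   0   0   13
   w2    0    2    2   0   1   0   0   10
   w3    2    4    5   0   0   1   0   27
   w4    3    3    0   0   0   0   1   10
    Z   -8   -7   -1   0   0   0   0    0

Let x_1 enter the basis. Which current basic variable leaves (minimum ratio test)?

w1

Column x_1 entries and ratios — w1: 13/4 = 13/4; w2: 0 ≤ 0, skip; w3: 27/2 = 27/2; w4: 10/3 = 10/3.
Smallest ratio is 13/4 in the row of w1, so w1 leaves.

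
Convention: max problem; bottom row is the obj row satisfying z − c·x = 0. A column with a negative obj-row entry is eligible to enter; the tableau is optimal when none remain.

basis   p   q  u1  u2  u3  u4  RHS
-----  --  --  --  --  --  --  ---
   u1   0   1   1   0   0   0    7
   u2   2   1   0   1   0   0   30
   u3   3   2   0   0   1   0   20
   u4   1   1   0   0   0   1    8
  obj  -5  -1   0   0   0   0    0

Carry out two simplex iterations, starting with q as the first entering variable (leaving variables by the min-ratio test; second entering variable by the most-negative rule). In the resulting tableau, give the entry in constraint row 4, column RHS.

1

Ratio test on column q — row 1: 7/1 = 7; row 2: 30/1 = 30; row 3: 20/2 = 10; row 4: 8/1 = 8. Minimum is 7 at row 1 (u1 leaves); pivot element 1.
Divide row 1 by 1; eliminate column q from the other rows.
Second iteration: most negative obj-row entry is -5 in column p, so p enters.
Ratio test on column p — row 1: entry 0 ≤ 0; row 2: 23/2 = 23/2; row 3: 6/3 = 2; row 4: 1/1 = 1. Minimum is 1 at row 4 (u4 leaves); pivot element 1.
Divide row 4 by 1; eliminate column p from the other rows.
After both pivots, the entry at constraint row 4, column RHS is 1.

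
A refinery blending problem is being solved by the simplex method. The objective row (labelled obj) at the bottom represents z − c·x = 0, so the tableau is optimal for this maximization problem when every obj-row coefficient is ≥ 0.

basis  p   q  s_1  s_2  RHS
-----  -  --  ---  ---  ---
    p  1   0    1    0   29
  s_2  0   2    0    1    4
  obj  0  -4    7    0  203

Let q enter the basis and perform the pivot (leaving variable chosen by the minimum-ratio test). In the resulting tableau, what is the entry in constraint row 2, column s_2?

Ratio test on column q — row 1: entry 0 ≤ 0; row 2: 4/2 = 2. Minimum is 2 at row 2 (s_2 leaves); pivot element 2.
Divide row 2 by 2; eliminate column q from the other rows.
In the new row 2, the s_2 entry is the old entry divided by the pivot: 1/2 = 1/2.

1/2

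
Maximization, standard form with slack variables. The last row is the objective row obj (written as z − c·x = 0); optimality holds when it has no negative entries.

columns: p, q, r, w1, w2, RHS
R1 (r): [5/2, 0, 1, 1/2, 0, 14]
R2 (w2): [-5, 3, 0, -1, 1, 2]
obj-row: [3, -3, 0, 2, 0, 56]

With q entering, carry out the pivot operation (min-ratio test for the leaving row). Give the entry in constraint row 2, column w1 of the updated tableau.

-1/3

Ratio test on column q — row 1: entry 0 ≤ 0; row 2: 2/3 = 2/3. Minimum is 2/3 at row 2 (w2 leaves); pivot element 3.
Divide row 2 by 3; eliminate column q from the other rows.
In the new row 2, the w1 entry is the old entry divided by the pivot: (-1)/3 = -1/3.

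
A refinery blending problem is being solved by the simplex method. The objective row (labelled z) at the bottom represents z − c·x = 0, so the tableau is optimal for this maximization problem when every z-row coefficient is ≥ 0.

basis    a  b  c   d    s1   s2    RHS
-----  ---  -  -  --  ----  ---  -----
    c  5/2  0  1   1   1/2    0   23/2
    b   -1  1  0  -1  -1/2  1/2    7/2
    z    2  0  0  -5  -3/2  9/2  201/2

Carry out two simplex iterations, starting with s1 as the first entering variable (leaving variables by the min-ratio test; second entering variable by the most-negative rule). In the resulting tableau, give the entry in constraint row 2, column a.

3/2

Ratio test on column s1 — row 1: (23/2)/(1/2) = 23; row 2: entry -1/2 ≤ 0. Minimum is 23 at row 1 (c leaves); pivot element 1/2.
Divide row 1 by 1/2; eliminate column s1 from the other rows.
Second iteration: most negative z-row entry is -2 in column d, so d enters.
Ratio test on column d — row 1: 23/2 = 23/2; row 2: entry 0 ≤ 0. Minimum is 23/2 at row 1 (s1 leaves); pivot element 2.
Divide row 1 by 2; eliminate column d from the other rows.
After both pivots, the entry at constraint row 2, column a is 3/2.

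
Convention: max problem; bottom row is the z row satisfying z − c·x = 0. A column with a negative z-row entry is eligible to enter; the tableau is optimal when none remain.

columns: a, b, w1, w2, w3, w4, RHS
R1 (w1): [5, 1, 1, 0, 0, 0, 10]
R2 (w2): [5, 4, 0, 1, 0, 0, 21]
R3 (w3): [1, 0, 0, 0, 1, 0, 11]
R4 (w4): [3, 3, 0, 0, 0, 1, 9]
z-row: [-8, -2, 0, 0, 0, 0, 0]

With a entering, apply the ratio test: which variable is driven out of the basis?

w1

Column a entries and ratios — w1: 10/5 = 2; w2: 21/5 = 21/5; w3: 11/1 = 11; w4: 9/3 = 3.
Smallest ratio is 2 in the row of w1, so w1 leaves.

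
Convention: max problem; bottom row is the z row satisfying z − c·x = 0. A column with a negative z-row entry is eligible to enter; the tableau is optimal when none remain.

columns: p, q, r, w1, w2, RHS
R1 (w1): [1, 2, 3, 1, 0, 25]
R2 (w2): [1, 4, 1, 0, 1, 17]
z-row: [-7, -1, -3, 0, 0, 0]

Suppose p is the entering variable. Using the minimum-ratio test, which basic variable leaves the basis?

Column p entries and ratios — w1: 25/1 = 25; w2: 17/1 = 17.
Smallest ratio is 17 in the row of w2, so w2 leaves.

w2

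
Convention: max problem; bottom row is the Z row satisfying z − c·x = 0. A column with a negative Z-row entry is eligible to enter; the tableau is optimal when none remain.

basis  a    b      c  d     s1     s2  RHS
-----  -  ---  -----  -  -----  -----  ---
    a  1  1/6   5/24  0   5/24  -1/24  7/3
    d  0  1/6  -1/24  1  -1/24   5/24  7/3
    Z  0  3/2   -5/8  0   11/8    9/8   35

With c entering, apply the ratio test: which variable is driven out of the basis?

a

Column c entries and ratios — a: (7/3)/(5/24) = 56/5; d: -1/24 ≤ 0, skip.
Smallest ratio is 56/5 in the row of a, so a leaves.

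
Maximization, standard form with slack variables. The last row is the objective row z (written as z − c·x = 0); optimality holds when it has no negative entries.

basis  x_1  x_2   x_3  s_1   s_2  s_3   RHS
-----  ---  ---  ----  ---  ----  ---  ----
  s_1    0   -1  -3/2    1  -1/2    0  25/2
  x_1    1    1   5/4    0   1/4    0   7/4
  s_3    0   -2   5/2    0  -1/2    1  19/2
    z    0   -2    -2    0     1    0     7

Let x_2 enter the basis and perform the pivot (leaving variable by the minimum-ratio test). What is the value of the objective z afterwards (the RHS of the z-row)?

21/2

Ratio test on column x_2 — row 1: entry -1 ≤ 0; row 2: (7/4)/1 = 7/4; row 3: entry -2 ≤ 0. Minimum is 7/4 at row 2 (x_1 leaves); pivot element 1.
Pivot on row 2; the z-row RHS becomes 7 − (-2)·(7/4) = 21/2.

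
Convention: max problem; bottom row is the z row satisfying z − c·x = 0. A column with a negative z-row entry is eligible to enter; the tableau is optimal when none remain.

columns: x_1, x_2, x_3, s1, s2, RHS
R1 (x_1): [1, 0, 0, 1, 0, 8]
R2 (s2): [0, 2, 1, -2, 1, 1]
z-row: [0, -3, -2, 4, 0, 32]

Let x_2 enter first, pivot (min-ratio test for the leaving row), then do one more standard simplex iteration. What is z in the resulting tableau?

34

Ratio test on column x_2 — row 1: entry 0 ≤ 0; row 2: 1/2 = 1/2. Minimum is 1/2 at row 2 (s2 leaves); pivot element 2.
Pivot on row 2; the z-row RHS becomes 32 − (-3)·(1/2) = 67/2.
Next entering variable (most negative z-row entry -1/2): x_3.
Ratio test on column x_3 — row 1: entry 0 ≤ 0; row 2: (1/2)/(1/2) = 1. Minimum is 1 at row 2 (x_2 leaves); pivot element 1/2.
After the second pivot the z-row RHS is 67/2 − (-1/2)·1 = 34.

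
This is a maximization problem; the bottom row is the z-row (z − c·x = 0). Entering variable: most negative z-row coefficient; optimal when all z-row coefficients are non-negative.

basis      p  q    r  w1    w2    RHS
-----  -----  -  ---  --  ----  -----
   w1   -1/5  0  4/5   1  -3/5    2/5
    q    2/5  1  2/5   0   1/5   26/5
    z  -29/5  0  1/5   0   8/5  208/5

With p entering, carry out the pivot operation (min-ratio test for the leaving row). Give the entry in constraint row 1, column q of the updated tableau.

1/2

Ratio test on column p — row 1: entry -1/5 ≤ 0; row 2: (26/5)/(2/5) = 13. Minimum is 13 at row 2 (q leaves); pivot element 2/5.
Divide row 2 by 2/5; eliminate column p from the other rows.
Row 1 update in column q: 0 − (-1/5)·(5/2) = 1/2.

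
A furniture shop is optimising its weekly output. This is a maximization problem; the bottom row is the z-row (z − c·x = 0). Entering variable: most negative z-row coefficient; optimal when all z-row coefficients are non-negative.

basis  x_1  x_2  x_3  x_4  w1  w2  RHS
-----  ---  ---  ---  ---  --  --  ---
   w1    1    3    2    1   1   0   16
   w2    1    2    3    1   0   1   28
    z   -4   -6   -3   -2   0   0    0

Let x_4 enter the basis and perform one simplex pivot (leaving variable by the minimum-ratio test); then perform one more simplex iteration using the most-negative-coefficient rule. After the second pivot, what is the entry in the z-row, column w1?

Ratio test on column x_4 — row 1: 16/1 = 16; row 2: 28/1 = 28. Minimum is 16 at row 1 (w1 leaves); pivot element 1.
Divide row 1 by 1; eliminate column x_4 from the other rows.
Second iteration: most negative z-row entry is -2 in column x_1, so x_1 enters.
Ratio test on column x_1 — row 1: 16/1 = 16; row 2: entry 0 ≤ 0. Minimum is 16 at row 1 (x_4 leaves); pivot element 1.
Divide row 1 by 1; eliminate column x_1 from the other rows.
After both pivots, the entry at the z-row, column w1 is 4.

4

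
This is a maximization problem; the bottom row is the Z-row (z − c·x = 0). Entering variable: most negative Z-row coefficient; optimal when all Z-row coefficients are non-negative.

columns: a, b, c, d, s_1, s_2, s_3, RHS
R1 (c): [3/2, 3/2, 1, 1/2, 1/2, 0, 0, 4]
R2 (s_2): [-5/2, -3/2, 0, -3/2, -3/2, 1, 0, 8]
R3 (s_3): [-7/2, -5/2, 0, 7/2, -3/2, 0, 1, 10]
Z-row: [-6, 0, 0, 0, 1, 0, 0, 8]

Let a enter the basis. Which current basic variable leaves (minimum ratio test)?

Column a entries and ratios — c: 4/(3/2) = 8/3; s_2: -5/2 ≤ 0, skip; s_3: -7/2 ≤ 0, skip.
Smallest ratio is 8/3 in the row of c, so c leaves.

c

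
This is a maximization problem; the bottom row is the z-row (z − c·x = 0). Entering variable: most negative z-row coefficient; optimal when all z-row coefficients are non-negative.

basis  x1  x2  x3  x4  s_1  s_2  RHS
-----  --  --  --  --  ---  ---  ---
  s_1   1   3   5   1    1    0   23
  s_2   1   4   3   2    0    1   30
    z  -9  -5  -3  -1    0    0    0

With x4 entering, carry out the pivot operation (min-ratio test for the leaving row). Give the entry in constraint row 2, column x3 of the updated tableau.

Ratio test on column x4 — row 1: 23/1 = 23; row 2: 30/2 = 15. Minimum is 15 at row 2 (s_2 leaves); pivot element 2.
Divide row 2 by 2; eliminate column x4 from the other rows.
In the new row 2, the x3 entry is the old entry divided by the pivot: 3/2 = 3/2.

3/2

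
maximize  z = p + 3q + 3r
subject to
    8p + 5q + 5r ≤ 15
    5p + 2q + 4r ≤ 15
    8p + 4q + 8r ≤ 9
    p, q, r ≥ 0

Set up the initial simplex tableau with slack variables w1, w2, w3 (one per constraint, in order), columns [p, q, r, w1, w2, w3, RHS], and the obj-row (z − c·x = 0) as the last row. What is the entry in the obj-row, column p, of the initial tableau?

-1

The obj-row carries the negated objective coefficients: the p entry is -1.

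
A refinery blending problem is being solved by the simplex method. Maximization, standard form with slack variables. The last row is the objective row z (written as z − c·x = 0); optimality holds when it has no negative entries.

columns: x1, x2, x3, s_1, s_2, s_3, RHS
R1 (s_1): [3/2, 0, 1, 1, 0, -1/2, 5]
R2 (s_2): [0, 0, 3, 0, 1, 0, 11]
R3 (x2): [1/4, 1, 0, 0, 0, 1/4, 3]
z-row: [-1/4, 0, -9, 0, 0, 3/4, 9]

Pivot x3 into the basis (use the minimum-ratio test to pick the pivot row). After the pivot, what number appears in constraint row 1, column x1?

3/2

Ratio test on column x3 — row 1: 5/1 = 5; row 2: 11/3 = 11/3; row 3: entry 0 ≤ 0. Minimum is 11/3 at row 2 (s_2 leaves); pivot element 3.
Divide row 2 by 3; eliminate column x3 from the other rows.
Row 1 update in column x1: 3/2 − 1·0 = 3/2.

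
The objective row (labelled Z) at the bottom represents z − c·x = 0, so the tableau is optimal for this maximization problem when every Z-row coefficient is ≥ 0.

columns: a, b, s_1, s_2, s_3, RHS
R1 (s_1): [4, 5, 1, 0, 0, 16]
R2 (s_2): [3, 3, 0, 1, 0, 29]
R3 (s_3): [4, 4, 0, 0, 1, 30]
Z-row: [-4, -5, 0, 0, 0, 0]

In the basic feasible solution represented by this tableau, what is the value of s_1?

s_1 is basic (row 1); its value is the RHS of that row, 16.

16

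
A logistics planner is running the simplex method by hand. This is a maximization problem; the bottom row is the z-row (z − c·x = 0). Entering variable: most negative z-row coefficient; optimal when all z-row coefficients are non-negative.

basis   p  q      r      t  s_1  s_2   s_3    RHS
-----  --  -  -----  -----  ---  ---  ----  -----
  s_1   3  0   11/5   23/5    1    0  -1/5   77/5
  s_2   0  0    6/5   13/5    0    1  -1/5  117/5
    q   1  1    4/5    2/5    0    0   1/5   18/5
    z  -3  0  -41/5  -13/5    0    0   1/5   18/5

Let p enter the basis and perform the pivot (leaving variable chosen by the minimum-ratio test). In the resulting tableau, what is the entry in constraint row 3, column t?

2/5

Ratio test on column p — row 1: (77/5)/3 = 77/15; row 2: entry 0 ≤ 0; row 3: (18/5)/1 = 18/5. Minimum is 18/5 at row 3 (q leaves); pivot element 1.
Divide row 3 by 1; eliminate column p from the other rows.
In the new row 3, the t entry is the old entry divided by the pivot: (2/5)/1 = 2/5.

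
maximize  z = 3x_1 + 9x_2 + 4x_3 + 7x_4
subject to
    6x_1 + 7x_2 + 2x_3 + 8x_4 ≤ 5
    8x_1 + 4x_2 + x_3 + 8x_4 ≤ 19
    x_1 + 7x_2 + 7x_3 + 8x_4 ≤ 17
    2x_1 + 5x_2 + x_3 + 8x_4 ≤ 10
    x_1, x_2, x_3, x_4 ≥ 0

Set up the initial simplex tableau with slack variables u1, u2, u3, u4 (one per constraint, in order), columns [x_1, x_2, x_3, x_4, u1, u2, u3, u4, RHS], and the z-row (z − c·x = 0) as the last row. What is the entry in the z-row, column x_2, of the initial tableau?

-9

The z-row carries the negated objective coefficients: the x_2 entry is -9.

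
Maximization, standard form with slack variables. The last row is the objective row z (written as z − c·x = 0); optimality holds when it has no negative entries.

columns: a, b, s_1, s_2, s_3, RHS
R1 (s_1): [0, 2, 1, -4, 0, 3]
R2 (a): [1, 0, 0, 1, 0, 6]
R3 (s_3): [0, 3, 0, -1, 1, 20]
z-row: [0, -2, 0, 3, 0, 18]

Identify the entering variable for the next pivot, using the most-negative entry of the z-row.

Negative z-row entries: b: -2.
The most negative is -2 in column b, so b enters.

b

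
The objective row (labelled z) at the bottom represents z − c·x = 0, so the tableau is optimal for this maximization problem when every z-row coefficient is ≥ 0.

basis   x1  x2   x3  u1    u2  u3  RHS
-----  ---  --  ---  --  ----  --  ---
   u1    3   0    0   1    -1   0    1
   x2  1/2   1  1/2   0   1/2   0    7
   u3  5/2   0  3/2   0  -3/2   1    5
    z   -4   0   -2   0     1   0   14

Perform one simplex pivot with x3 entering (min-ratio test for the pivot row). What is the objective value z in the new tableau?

Ratio test on column x3 — row 1: entry 0 ≤ 0; row 2: 7/(1/2) = 14; row 3: 5/(3/2) = 10/3. Minimum is 10/3 at row 3 (u3 leaves); pivot element 3/2.
Pivot on row 3; the z-row RHS becomes 14 − (-2)·(10/3) = 62/3.

62/3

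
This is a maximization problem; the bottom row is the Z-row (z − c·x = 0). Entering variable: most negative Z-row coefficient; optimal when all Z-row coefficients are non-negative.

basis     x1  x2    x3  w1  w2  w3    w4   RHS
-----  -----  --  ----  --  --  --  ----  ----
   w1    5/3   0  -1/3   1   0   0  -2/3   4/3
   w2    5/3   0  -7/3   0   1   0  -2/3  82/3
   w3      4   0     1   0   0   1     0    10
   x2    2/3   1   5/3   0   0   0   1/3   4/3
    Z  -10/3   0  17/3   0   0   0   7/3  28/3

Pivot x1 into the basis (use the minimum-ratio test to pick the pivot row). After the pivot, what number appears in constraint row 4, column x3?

Ratio test on column x1 — row 1: (4/3)/(5/3) = 4/5; row 2: (82/3)/(5/3) = 82/5; row 3: 10/4 = 5/2; row 4: (4/3)/(2/3) = 2. Minimum is 4/5 at row 1 (w1 leaves); pivot element 5/3.
Divide row 1 by 5/3; eliminate column x1 from the other rows.
Row 4 update in column x3: 5/3 − (2/3)·(-1/5) = 9/5.

9/5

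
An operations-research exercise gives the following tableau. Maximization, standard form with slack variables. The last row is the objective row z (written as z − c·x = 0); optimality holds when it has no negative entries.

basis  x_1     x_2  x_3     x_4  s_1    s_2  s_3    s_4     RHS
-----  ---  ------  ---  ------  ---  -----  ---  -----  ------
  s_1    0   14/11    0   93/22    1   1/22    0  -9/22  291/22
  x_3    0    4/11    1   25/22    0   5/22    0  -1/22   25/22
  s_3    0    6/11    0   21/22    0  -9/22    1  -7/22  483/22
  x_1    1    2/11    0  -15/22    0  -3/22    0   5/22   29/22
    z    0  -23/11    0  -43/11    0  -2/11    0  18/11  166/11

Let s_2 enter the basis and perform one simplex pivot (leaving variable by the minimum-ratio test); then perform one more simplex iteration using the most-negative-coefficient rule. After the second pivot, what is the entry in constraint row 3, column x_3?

Ratio test on column s_2 — row 1: (291/22)/(1/22) = 291; row 2: (25/22)/(5/22) = 5; row 3: entry -9/22 ≤ 0; row 4: entry -3/22 ≤ 0. Minimum is 5 at row 2 (x_3 leaves); pivot element 5/22.
Divide row 2 by 5/22; eliminate column s_2 from the other rows.
Second iteration: most negative z-row entry is -3 in column x_4, so x_4 enters.
Ratio test on column x_4 — row 1: 13/4 = 13/4; row 2: 5/5 = 1; row 3: 24/3 = 8; row 4: entry 0 ≤ 0. Minimum is 1 at row 2 (s_2 leaves); pivot element 5.
Divide row 2 by 5; eliminate column x_4 from the other rows.
After both pivots, the entry at constraint row 3, column x_3 is -21/25.

-21/25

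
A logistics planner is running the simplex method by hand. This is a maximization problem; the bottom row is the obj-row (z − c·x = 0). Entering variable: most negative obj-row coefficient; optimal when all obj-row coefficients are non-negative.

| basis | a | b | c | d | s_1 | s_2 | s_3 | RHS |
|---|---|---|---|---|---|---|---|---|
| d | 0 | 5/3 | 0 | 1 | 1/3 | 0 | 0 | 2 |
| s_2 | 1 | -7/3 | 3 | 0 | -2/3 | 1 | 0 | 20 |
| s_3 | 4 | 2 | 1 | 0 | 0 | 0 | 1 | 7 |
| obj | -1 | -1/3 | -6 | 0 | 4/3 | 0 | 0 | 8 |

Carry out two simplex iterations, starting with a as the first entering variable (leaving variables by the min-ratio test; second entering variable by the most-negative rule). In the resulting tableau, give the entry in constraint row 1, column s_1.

1/3

Ratio test on column a — row 1: entry 0 ≤ 0; row 2: 20/1 = 20; row 3: 7/4 = 7/4. Minimum is 7/4 at row 3 (s_3 leaves); pivot element 4.
Divide row 3 by 4; eliminate column a from the other rows.
Second iteration: most negative obj-row entry is -23/4 in column c, so c enters.
Ratio test on column c — row 1: entry 0 ≤ 0; row 2: (73/4)/(11/4) = 73/11; row 3: (7/4)/(1/4) = 7. Minimum is 73/11 at row 2 (s_2 leaves); pivot element 11/4.
Divide row 2 by 11/4; eliminate column c from the other rows.
After both pivots, the entry at constraint row 1, column s_1 is 1/3.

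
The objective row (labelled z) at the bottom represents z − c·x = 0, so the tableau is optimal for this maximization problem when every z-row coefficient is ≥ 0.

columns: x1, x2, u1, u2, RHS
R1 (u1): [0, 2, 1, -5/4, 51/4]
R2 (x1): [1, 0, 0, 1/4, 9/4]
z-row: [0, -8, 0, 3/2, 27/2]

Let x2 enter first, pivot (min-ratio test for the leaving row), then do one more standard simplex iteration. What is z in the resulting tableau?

96

Ratio test on column x2 — row 1: (51/4)/2 = 51/8; row 2: entry 0 ≤ 0. Minimum is 51/8 at row 1 (u1 leaves); pivot element 2.
Pivot on row 1; the z-row RHS becomes 27/2 − (-8)·(51/8) = 129/2.
Next entering variable (most negative z-row entry -7/2): u2.
Ratio test on column u2 — row 1: entry -5/8 ≤ 0; row 2: (9/4)/(1/4) = 9. Minimum is 9 at row 2 (x1 leaves); pivot element 1/4.
After the second pivot the z-row RHS is 129/2 − (-7/2)·9 = 96.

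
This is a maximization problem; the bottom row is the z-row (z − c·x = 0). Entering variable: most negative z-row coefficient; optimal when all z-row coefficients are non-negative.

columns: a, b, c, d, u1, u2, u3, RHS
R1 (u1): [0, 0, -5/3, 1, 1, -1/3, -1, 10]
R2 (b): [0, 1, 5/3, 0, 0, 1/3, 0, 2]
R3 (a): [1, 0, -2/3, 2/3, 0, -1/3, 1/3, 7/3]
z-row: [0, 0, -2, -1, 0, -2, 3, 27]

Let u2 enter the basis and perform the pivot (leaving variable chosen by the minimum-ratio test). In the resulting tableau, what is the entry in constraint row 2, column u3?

0

Ratio test on column u2 — row 1: entry -1/3 ≤ 0; row 2: 2/(1/3) = 6; row 3: entry -1/3 ≤ 0. Minimum is 6 at row 2 (b leaves); pivot element 1/3.
Divide row 2 by 1/3; eliminate column u2 from the other rows.
In the new row 2, the u3 entry is the old entry divided by the pivot: 0/(1/3) = 0.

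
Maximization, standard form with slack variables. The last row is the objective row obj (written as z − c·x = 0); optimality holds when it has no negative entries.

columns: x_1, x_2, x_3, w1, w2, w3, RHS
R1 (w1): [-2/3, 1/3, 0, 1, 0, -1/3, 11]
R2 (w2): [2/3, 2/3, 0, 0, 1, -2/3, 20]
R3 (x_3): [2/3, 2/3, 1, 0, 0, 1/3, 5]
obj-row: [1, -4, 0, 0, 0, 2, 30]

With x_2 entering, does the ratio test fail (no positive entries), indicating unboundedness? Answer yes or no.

Column x_2 has positive entries in row(s) 1, 2, 3, so the ratio test bounds it — not unbounded.

no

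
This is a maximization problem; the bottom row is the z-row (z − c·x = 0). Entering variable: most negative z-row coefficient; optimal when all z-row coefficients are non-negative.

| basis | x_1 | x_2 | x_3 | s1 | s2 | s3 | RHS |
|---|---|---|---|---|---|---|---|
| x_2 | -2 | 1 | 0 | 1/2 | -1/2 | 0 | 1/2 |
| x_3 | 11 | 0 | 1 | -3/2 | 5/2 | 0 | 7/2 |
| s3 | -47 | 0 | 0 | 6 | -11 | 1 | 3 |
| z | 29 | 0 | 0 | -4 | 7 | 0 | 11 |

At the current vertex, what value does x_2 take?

1/2

x_2 is basic (row 1); its value is the RHS of that row, 1/2.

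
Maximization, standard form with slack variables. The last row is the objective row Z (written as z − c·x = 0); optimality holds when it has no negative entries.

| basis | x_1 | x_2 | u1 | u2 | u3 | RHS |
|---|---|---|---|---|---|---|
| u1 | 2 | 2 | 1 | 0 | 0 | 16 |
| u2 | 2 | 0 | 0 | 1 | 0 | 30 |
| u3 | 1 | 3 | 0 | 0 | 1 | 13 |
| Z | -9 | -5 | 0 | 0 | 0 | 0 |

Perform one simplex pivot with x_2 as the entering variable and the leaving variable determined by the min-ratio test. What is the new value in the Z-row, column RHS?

Ratio test on column x_2 — row 1: 16/2 = 8; row 2: entry 0 ≤ 0; row 3: 13/3 = 13/3. Minimum is 13/3 at row 3 (u3 leaves); pivot element 3.
Divide row 3 by 3; eliminate column x_2 from the other rows.
Z-row update in column RHS: 0 − (-5)·(13/3) = 65/3.

65/3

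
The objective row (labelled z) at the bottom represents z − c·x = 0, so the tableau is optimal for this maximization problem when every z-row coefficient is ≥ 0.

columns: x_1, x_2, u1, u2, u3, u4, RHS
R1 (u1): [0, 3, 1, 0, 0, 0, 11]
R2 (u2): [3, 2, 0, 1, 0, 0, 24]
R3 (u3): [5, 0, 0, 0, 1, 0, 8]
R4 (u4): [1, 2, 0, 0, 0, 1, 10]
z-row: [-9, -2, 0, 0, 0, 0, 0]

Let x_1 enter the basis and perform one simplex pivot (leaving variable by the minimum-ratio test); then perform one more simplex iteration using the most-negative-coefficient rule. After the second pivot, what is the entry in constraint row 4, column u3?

-1/5

Ratio test on column x_1 — row 1: entry 0 ≤ 0; row 2: 24/3 = 8; row 3: 8/5 = 8/5; row 4: 10/1 = 10. Minimum is 8/5 at row 3 (u3 leaves); pivot element 5.
Divide row 3 by 5; eliminate column x_1 from the other rows.
Second iteration: most negative z-row entry is -2 in column x_2, so x_2 enters.
Ratio test on column x_2 — row 1: 11/3 = 11/3; row 2: (96/5)/2 = 48/5; row 3: entry 0 ≤ 0; row 4: (42/5)/2 = 21/5. Minimum is 11/3 at row 1 (u1 leaves); pivot element 3.
Divide row 1 by 3; eliminate column x_2 from the other rows.
After both pivots, the entry at constraint row 4, column u3 is -1/5.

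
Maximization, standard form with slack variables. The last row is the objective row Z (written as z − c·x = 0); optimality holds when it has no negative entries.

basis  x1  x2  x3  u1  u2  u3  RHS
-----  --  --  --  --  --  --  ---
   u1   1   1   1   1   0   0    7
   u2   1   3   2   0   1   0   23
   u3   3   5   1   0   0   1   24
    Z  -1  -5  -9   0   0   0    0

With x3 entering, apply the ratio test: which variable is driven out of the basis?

Column x3 entries and ratios — u1: 7/1 = 7; u2: 23/2 = 23/2; u3: 24/1 = 24.
Smallest ratio is 7 in the row of u1, so u1 leaves.

u1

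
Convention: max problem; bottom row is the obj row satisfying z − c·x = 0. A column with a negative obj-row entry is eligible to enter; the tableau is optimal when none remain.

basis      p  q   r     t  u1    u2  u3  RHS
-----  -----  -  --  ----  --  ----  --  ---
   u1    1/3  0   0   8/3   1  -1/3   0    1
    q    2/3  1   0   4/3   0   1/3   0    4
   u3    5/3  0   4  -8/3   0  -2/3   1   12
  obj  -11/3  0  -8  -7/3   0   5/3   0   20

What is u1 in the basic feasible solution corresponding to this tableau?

1

u1 is basic (row 1); its value is the RHS of that row, 1.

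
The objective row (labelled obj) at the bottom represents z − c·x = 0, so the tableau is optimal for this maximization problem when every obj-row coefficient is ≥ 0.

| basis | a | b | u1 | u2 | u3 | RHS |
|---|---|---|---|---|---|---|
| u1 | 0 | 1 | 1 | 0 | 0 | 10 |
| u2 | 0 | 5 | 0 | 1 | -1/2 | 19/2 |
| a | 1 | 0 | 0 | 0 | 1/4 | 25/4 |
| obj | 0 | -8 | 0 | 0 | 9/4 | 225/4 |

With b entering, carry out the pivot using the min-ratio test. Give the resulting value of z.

Ratio test on column b — row 1: 10/1 = 10; row 2: (19/2)/5 = 19/10; row 3: entry 0 ≤ 0. Minimum is 19/10 at row 2 (u2 leaves); pivot element 5.
Pivot on row 2; the obj-row RHS becomes 225/4 − (-8)·(19/10) = 1429/20.

1429/20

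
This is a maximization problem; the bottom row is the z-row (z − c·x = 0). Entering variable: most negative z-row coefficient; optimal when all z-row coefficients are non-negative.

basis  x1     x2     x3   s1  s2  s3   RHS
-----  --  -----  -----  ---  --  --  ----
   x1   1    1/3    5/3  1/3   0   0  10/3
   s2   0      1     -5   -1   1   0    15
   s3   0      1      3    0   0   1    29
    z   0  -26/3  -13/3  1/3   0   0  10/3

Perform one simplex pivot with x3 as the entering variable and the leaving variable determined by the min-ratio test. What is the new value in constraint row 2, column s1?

0

Ratio test on column x3 — row 1: (10/3)/(5/3) = 2; row 2: entry -5 ≤ 0; row 3: 29/3 = 29/3. Minimum is 2 at row 1 (x1 leaves); pivot element 5/3.
Divide row 1 by 5/3; eliminate column x3 from the other rows.
Row 2 update in column s1: -1 − (-5)·(1/5) = 0.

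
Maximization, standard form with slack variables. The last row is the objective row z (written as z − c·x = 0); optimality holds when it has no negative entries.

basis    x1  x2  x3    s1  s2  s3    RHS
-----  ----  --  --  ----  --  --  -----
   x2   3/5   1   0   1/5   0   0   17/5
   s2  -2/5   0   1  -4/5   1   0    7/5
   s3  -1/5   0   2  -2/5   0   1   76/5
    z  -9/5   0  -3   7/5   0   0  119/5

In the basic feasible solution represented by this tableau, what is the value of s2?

s2 is basic (row 2); its value is the RHS of that row, 7/5.

7/5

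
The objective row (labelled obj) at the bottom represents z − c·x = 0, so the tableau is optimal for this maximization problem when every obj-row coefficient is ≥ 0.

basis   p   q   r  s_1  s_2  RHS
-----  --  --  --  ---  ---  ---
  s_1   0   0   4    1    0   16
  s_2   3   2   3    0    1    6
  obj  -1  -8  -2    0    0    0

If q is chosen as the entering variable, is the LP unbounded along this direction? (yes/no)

Column q has positive entries in row(s) 2, so the ratio test bounds it — not unbounded.

no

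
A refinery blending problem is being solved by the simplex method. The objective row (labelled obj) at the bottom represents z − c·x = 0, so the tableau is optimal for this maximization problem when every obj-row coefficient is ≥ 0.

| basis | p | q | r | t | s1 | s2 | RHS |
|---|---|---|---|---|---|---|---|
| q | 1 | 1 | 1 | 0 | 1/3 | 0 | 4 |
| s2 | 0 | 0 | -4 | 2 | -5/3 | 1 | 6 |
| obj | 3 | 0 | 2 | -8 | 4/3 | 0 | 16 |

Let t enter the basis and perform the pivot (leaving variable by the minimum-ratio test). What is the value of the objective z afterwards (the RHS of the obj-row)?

Ratio test on column t — row 1: entry 0 ≤ 0; row 2: 6/2 = 3. Minimum is 3 at row 2 (s2 leaves); pivot element 2.
Pivot on row 2; the obj-row RHS becomes 16 − (-8)·3 = 40.

40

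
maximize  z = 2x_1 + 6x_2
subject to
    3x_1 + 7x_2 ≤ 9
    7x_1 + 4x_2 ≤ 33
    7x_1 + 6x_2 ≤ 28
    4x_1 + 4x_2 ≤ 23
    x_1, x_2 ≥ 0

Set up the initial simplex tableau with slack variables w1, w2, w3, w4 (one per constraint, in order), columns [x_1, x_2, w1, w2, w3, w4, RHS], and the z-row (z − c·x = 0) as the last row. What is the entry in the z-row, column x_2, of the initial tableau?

-6

The z-row carries the negated objective coefficients: the x_2 entry is -6.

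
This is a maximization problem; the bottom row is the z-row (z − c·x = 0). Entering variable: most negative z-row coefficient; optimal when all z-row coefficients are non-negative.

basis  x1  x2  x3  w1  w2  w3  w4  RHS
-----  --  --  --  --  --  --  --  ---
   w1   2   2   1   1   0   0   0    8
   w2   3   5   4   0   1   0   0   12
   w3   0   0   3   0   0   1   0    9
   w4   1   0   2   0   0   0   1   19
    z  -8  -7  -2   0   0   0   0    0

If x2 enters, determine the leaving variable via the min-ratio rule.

Column x2 entries and ratios — w1: 8/2 = 4; w2: 12/5 = 12/5; w3: 0 ≤ 0, skip; w4: 0 ≤ 0, skip.
Smallest ratio is 12/5 in the row of w2, so w2 leaves.

w2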